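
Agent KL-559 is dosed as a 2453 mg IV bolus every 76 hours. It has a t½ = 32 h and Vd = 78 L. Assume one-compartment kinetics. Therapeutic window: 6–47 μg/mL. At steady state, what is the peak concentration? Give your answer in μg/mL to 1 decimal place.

39.0 μg/mL

τ/t½ = 76/32 ≈ 2.375, so fraction remaining f = (1/2)^(76/32) ≈ 0.1928.
Accumulation ratio R = 1/(1 − f) ≈ 1/0.8072 ≈ 1.2389.
Single-dose peak C₀ = D/Vd = 2453/78 ≈ 31.449 μg/mL.
Steady-state peak Cmax,ss = C₀·R ≈ 31.449 × 1.2389 ≈ 38.962 μg/mL.
Peak 39.0 μg/mL vs MTC 47 μg/mL: below toxic threshold.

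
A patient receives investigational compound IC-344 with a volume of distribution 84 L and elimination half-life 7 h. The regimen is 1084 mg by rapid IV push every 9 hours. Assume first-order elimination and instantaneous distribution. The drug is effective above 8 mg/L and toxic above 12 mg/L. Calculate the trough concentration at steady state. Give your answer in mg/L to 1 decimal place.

9.0 mg/L

k = ln2/t½ = ln2/7 ≈ 0.099021 h⁻¹; fraction remaining f = e^(−kτ) = e^(−0.099021×9) ≈ 0.4102.
Accumulation ratio R = 1/(1 − f) ≈ 1/0.5898 ≈ 1.6955.
Single-dose peak C₀ = D/Vd = 1084/84 ≈ 12.905 mg/L.
Steady-state peak Cmax,ss = C₀·R ≈ 12.905 × 1.6955 ≈ 21.880 mg/L.
Steady-state trough Cmin,ss = Cmax,ss·f ≈ 21.880 × 0.4102 ≈ 8.975 mg/L.
Trough 9.0 mg/L vs MEC 8 mg/L: adequate.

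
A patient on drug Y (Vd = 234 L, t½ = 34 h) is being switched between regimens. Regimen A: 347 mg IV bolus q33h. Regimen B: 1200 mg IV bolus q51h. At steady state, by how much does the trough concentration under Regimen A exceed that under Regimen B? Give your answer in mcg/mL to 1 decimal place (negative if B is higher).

-1.3 mcg/mL

Regimen A: f = (1/2)^(33/34) ≈ 0.5103; Cmin,ss = (347/234)·f/(1−f) ≈ 1.545 mcg/mL.
Regimen B: f = (1/2)^(51/34) ≈ 0.3536; Cmin,ss = (1200/234)·f/(1−f) ≈ 2.805 mcg/mL.
Difference ≈ 1.545 − 2.805 ≈ -1.260 mcg/mL.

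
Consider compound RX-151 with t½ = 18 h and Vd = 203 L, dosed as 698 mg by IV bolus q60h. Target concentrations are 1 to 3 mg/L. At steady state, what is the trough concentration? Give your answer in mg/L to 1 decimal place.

0.4 mg/L

τ/t½ = 60/18 ≈ 3.3333, so fraction remaining f = (1/2)^(60/18) ≈ 0.0992.
Single-dose peak C₀ = D/Vd = 698/203 ≈ 3.438 mg/L.
Steady-state trough Cmin,ss = C₀·f/(1−f) ≈ 3.438 × 0.0992/0.9008 ≈ 0.379 mg/L.
Trough 0.4 mg/L vs MEC 1 mg/L: subtherapeutic.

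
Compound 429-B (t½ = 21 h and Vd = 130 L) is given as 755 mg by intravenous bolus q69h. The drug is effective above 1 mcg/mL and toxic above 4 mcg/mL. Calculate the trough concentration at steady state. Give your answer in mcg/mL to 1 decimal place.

0.7 mcg/mL

Over one 69-h interval, 69/21 ≈ 3.2857 half-lives elapse, leaving f ≈ 0.1025 of each dose.
At steady state, accumulation factor R = 1/(1 − e^(−kτ)) ≈ 1.1142.
Single-dose peak C₀ = D/Vd = 755/130 ≈ 5.808 mcg/mL.
Cmax,ss = C₀/(1 − f) ≈ 5.808/0.8975 ≈ 6.471 mcg/mL.
One interval later, Cmin,ss = Cmax,ss·e^(−kτ) ≈ 6.471 × 0.1025 ≈ 0.663 mcg/mL.
Trough 0.7 mcg/mL vs MEC 1 mcg/mL: subtherapeutic.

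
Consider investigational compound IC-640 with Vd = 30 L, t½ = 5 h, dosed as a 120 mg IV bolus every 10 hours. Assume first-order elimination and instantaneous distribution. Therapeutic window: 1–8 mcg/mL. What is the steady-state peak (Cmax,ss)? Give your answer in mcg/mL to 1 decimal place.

The dosing interval is 2 half-lives, so f = 2^(−2) = 0.25.
At steady state, R = 1/(1 − 0.25) = 4/3.
Single-dose peak C₀ = D/Vd = 120/30 = 4 mcg/mL.
Steady-state peak Cmax,ss = C₀·R = 4 × 4/3 ≈ 5.333 mcg/mL.
Peak 5.3 mcg/mL vs MTC 8 mcg/mL: below toxic threshold.

5.3 mcg/mL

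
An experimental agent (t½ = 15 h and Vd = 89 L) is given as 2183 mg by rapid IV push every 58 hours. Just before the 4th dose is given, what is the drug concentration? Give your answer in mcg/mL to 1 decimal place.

1.8 mcg/mL

f = (1/2)^(τ/t½) = (1/2)^(58/15) ≈ 0.0686.
C₀ = D/Vd = 2183/89 ≈ 24.528 mcg/mL.
Before the 4th dose, 3 doses have been given. Superposition: Cmin = C₀·(f + f² + … + f^3).
≈ 24.528 × (0.0686 + 0.0047 + 0.0003) ≈ 24.528 × 0.0736 ≈ 1.805 mcg/mL.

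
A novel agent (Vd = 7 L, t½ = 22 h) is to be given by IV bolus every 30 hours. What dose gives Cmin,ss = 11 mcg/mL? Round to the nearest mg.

121 mg

τ/t½ = 30/22 ≈ 1.3636, so f = (1/2)^(30/22) ≈ 0.388602.
Cmin,ss = (D/Vd)·f/(1−f), so D = Cmin,ss·Vd·(1−f)/f.
D = 11 × 7 × (1−f)/f ≈ 11 × 7 × 1.57333 ≈ 121.15 mg.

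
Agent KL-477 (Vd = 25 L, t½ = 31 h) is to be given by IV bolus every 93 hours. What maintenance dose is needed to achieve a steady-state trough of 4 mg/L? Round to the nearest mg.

700 mg

τ/t½ = 93/31 ≈ 3, so f = (1/2)^(93/31) ≈ 0.125000.
Cmin,ss = (D/Vd)·f/(1−f), so D = Cmin,ss·Vd·(1−f)/f.
D = 4 × 25 × (1−f)/f ≈ 4 × 25 × 7.00000 ≈ 700.00 mg.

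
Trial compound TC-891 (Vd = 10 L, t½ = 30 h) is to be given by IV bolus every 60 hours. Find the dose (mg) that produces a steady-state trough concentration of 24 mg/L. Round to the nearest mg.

720 mg

τ/t½ = 60/30 ≈ 2, so f = (1/2)^(60/30) ≈ 0.250000.
Cmin,ss = (D/Vd)·f/(1−f), so D = Cmin,ss·Vd·(1−f)/f.
D = 24 × 10 × (1−f)/f ≈ 24 × 10 × 3.00000 ≈ 720.00 mg.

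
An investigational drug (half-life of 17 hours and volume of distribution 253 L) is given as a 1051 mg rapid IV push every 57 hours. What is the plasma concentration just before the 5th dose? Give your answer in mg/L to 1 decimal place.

0.5 mg/L

f = (1/2)^(τ/t½) = (1/2)^(57/17) ≈ 0.0979.
C₀ = D/Vd = 1051/253 ≈ 4.154 mg/L.
Before the 5th dose, 4 doses have been given. Superposition: Cmin = C₀·(f + f² + … + f^4).
≈ 4.154 × (0.0979 + 0.0096 + 0.0009 + 0.0001) ≈ 4.154 × 0.1085 ≈ 0.451 mg/L.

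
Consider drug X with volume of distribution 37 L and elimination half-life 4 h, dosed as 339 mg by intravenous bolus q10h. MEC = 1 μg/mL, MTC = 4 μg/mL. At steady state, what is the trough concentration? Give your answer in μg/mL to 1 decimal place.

τ/t½ = 10/4 ≈ 2.5, so fraction remaining f = (1/2)^(10/4) ≈ 0.1768.
Accumulation ratio R = 1/(1 − f) ≈ 1/0.8232 ≈ 1.2148.
Each bolus raises the concentration by D/Vd = 339/37 ≈ 9.162 μg/mL.
Steady-state peak Cmax,ss = C₀·R ≈ 9.162 × 1.2148 ≈ 11.130 μg/mL.
Steady-state trough Cmin,ss = Cmax,ss·f ≈ 11.130 × 0.1768 ≈ 1.968 μg/mL.
Trough 2.0 μg/mL vs MEC 1 μg/mL: adequate.

2.0 μg/mL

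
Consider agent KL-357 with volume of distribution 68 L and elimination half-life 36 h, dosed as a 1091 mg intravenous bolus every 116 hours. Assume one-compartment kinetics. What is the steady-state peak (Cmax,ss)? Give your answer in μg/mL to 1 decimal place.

k = ln2/t½ = ln2/36 ≈ 0.019254 h⁻¹; fraction remaining f = e^(−kτ) = e^(−0.019254×116) ≈ 0.1072.
Accumulation ratio R = 1/(1 − f) ≈ 1/0.8928 ≈ 1.1201.
Each bolus raises the concentration by D/Vd = 1091/68 ≈ 16.044 μg/mL.
Steady-state peak Cmax,ss = C₀·R ≈ 16.044 × 1.1201 ≈ 17.971 μg/mL.

18.0 μg/mL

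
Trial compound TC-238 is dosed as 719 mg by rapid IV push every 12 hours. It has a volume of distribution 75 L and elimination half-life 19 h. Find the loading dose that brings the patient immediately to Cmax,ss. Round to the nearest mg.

2028 mg

f = (1/2)^(12/19) ≈ 0.645470; accumulation ratio R = 1/(1−f) ≈ 2.82064.
Loading dose to hit Cmax,ss on first dose: D_load = D_maint·R ≈ 719 × 2.82064 ≈ 2028.04 mg.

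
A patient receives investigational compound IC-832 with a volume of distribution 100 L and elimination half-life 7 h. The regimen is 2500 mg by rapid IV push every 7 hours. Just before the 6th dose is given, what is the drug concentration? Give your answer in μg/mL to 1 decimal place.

24.2 μg/mL

f = (1/2)^(τ/t½) = (1/2)^(7/7) ≈ 0.5000.
C₀ = D/Vd = 2500/100 ≈ 25.000 μg/mL.
Before the 6th dose, 5 doses have been given. Superposition: Cmin = C₀·(f + f² + … + f^5).
≈ 25.000 × (0.5000 + 0.2500 + 0.1250 + 0.0625 + 0.0313) ≈ 25.000 × 0.9688 ≈ 24.220 μg/mL.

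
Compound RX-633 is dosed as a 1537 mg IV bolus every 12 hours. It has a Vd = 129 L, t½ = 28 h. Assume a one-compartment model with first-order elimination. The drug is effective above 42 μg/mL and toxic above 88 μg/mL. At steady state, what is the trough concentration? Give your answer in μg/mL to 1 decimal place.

k = ln2/t½ = ln2/28 ≈ 0.024755 h⁻¹; fraction remaining f = e^(−kτ) = e^(−0.024755×12) ≈ 0.7430.
At steady state, accumulation factor R = 1/(1 − e^(−kτ)) ≈ 3.8911.
Each bolus raises the concentration by D/Vd = 1537/129 ≈ 11.915 μg/mL.
Cmax,ss = C₀/(1 − f) ≈ 11.915/0.2570 ≈ 46.362 μg/mL.
Steady-state trough Cmin,ss = Cmax,ss·f ≈ 46.362 × 0.7430 ≈ 34.447 μg/mL.
Trough 34.4 μg/mL vs MEC 42 μg/mL: subtherapeutic.

34.4 μg/mL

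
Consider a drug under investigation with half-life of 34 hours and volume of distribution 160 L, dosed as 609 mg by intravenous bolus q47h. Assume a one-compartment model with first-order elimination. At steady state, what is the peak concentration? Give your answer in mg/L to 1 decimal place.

τ/t½ = 47/34 ≈ 1.3824, so fraction remaining f = (1/2)^(47/34) ≈ 0.3836.
Accumulation ratio R = 1/(1 − f) ≈ 1/0.6164 ≈ 1.6223.
Single-dose peak C₀ = D/Vd = 609/160 ≈ 3.806 mg/L.
Cmax,ss = C₀/(1 − f) ≈ 3.806/0.6164 ≈ 6.175 mg/L.

6.2 mg/L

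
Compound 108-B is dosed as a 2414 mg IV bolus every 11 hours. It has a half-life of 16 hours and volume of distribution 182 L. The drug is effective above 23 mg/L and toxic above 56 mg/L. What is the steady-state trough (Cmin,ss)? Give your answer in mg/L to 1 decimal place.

21.7 mg/L

k = ln2/t½ = ln2/16 ≈ 0.043322 h⁻¹; fraction remaining f = e^(−kτ) = e^(−0.043322×11) ≈ 0.6209.
Accumulation ratio R = 1/(1 − f) ≈ 1/0.3791 ≈ 2.6378.
Single-dose peak C₀ = D/Vd = 2414/182 ≈ 13.264 mg/L.
Steady-state peak Cmax,ss = C₀·R ≈ 13.264 × 2.6378 ≈ 34.988 mg/L.
One interval later, Cmin,ss = Cmax,ss·e^(−kτ) ≈ 34.988 × 0.6209 ≈ 21.724 mg/L.
Trough 21.7 mg/L vs MEC 23 mg/L: subtherapeutic.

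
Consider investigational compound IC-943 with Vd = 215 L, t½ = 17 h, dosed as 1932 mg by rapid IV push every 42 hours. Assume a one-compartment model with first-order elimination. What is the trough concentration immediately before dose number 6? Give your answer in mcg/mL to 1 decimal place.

2.0 mcg/mL

f = (1/2)^(τ/t½) = (1/2)^(42/17) ≈ 0.1804.
C₀ = D/Vd = 1932/215 ≈ 8.986 mcg/mL.
Before the 6th dose, 5 doses have been given. Superposition: Cmin = C₀·(f + f² + … + f^5).
≈ 8.986 × (0.1804 + 0.0325 + 0.0059 + 0.0011 + 0.0002) ≈ 8.986 × 0.2201 ≈ 1.978 mcg/mL.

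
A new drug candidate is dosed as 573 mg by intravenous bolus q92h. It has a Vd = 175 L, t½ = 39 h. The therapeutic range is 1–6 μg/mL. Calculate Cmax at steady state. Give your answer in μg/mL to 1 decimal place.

4.1 μg/mL

k = ln2/t½ = ln2/39 ≈ 0.017773 h⁻¹; fraction remaining f = e^(−kτ) = e^(−0.017773×92) ≈ 0.1949.
Accumulation ratio R = 1/(1 − f) ≈ 1/0.8051 ≈ 1.2421.
Each bolus raises the concentration by D/Vd = 573/175 ≈ 3.274 μg/mL.
Steady-state peak Cmax,ss = C₀·R ≈ 3.274 × 1.2421 ≈ 4.067 μg/mL.
Peak 4.1 μg/mL vs MTC 6 μg/mL: below toxic threshold.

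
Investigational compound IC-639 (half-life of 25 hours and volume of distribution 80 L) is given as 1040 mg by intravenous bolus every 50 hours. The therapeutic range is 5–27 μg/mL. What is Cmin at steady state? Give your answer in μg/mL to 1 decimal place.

The dosing interval is 2 half-lives, so f = 2^(−2) = 0.25.
At steady state, R = 1/(1 − 0.25) = 4/3.
Single-dose peak C₀ = D/Vd = 1040/80 = 13 μg/mL.
Steady-state peak Cmax,ss = C₀·R = 13 × 4/3 ≈ 17.333 μg/mL.
Steady-state trough Cmin,ss = Cmax,ss·f ≈ 17.333 × 0.25 ≈ 4.333 μg/mL.
Trough 4.3 μg/mL vs MEC 5 μg/mL: subtherapeutic.

4.3 μg/mL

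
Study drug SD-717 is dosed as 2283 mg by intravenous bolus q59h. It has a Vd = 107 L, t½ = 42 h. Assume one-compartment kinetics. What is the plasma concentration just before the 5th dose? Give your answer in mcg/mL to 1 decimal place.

12.7 mcg/mL

f = (1/2)^(τ/t½) = (1/2)^(59/42) ≈ 0.3777.
C₀ = D/Vd = 2283/107 ≈ 21.336 mcg/mL.
Before the 5th dose, 4 doses have been given. Superposition: Cmin = C₀·(f + f² + … + f^4).
≈ 21.336 × (0.3777 + 0.1427 + 0.0539 + 0.0204) ≈ 21.336 × 0.5947 ≈ 12.689 mcg/mL.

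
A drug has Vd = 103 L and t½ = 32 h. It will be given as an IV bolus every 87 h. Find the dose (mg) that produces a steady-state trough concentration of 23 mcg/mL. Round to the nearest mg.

13226 mg

τ/t½ = 87/32 ≈ 2.7188, so f = (1/2)^(87/32) ≈ 0.151906.
Cmin,ss = (D/Vd)·f/(1−f), so D = Cmin,ss·Vd·(1−f)/f.
D = 23 × 103 × (1−f)/f ≈ 23 × 103 × 5.58302 ≈ 13226.17 mg.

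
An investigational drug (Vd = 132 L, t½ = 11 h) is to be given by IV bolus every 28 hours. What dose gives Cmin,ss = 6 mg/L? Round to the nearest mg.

τ/t½ = 28/11 ≈ 2.5455, so f = (1/2)^(28/11) ≈ 0.171294.
Cmin,ss = (D/Vd)·f/(1−f), so D = Cmin,ss·Vd·(1−f)/f.
D = 6 × 132 × (1−f)/f ≈ 6 × 132 × 4.83792 ≈ 3831.63 mg.

3832 mg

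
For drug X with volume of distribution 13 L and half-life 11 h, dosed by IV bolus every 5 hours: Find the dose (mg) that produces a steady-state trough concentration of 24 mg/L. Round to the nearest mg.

116 mg

τ/t½ = 5/11 ≈ 0.45455, so f = (1/2)^(5/11) ≈ 0.729740.
Cmin,ss = (D/Vd)·f/(1−f), so D = Cmin,ss·Vd·(1−f)/f.
D = 24 × 13 × (1−f)/f ≈ 24 × 13 × 0.37035 ≈ 115.55 mg.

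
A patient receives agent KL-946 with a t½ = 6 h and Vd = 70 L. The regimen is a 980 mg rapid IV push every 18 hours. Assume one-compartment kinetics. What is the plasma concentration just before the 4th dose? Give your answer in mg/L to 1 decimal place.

2.0 mg/L

f = (1/2)^(τ/t½) = (1/2)^(18/6) ≈ 0.1250.
C₀ = D/Vd = 980/70 ≈ 14.000 mg/L.
Before the 4th dose, 3 doses have been given. Superposition: Cmin = C₀·(f + f² + … + f^3).
≈ 14.000 × (0.1250 + 0.0156 + 0.0020) ≈ 14.000 × 0.1426 ≈ 1.996 mg/L.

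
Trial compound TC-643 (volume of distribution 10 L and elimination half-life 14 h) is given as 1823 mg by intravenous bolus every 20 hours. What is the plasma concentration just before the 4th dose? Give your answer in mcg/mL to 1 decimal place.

f = (1/2)^(τ/t½) = (1/2)^(20/14) ≈ 0.3715.
C₀ = D/Vd = 1823/10 ≈ 182.300 mcg/mL.
Before the 4th dose, 3 doses have been given. Superposition: Cmin = C₀·(f + f² + … + f^3).
≈ 182.300 × (0.3715 + 0.1380 + 0.0513) ≈ 182.300 × 0.5608 ≈ 102.234 mcg/mL.

102.2 mcg/mL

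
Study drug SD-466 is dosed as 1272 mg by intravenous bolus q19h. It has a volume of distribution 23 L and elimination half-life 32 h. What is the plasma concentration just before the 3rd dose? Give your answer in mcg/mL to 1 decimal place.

f = (1/2)^(τ/t½) = (1/2)^(19/32) ≈ 0.6626.
C₀ = D/Vd = 1272/23 ≈ 55.304 mcg/mL.
Before the 3rd dose, 2 doses have been given. Superposition: Cmin = C₀·(f + f²).
≈ 55.304 × (0.6626 + 0.4390) ≈ 55.304 × 1.1016 ≈ 60.923 mcg/mL.

60.9 mcg/mL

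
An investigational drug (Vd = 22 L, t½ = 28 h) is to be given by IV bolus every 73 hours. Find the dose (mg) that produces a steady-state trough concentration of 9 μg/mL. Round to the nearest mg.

τ/t½ = 73/28 ≈ 2.6071, so f = (1/2)^(73/28) ≈ 0.164124.
Cmin,ss = (D/Vd)·f/(1−f), so D = Cmin,ss·Vd·(1−f)/f.
D = 9 × 22 × (1−f)/f ≈ 9 × 22 × 5.09295 ≈ 1008.40 mg.

1008 mg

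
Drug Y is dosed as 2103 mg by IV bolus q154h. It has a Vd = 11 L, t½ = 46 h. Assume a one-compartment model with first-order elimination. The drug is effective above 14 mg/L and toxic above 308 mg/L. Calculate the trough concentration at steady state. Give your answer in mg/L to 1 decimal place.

k = ln2/t½ = ln2/46 ≈ 0.015068 h⁻¹; fraction remaining f = e^(−kτ) = e^(−0.015068×154) ≈ 0.0982.
At steady state, accumulation factor R = 1/(1 − e^(−kτ)) ≈ 1.1089.
Each bolus raises the concentration by D/Vd = 2103/11 ≈ 191.182 mg/L.
Steady-state peak Cmax,ss = C₀·R ≈ 191.182 × 1.1089 ≈ 212.002 mg/L.
One interval later, Cmin,ss = Cmax,ss·e^(−kτ) ≈ 212.002 × 0.0982 ≈ 20.819 mg/L.
Trough 20.8 mg/L vs MEC 14 mg/L: adequate.

20.8 mg/L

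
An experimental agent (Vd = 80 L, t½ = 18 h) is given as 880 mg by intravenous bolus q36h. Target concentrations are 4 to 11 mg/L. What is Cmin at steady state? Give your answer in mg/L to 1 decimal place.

3.7 mg/L

τ = 36 h = 2 half-lives, so f = (1/2)^2 = 0.25.
Accumulation ratio R = 1/(1 − f) = 1/0.75 = 4/3.
Single-dose peak C₀ = D/Vd = 880/80 = 11 mg/L.
Steady-state peak Cmax,ss = C₀·R = 11 × 4/3 ≈ 14.667 mg/L.
Steady-state trough Cmin,ss = Cmax,ss·f ≈ 14.667 × 0.25 ≈ 3.667 mg/L.
Trough 3.7 mg/L vs MEC 4 mg/L: subtherapeutic.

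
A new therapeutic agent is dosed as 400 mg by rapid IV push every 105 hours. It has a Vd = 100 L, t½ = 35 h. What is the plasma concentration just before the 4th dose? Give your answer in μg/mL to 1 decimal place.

f = (1/2)^(τ/t½) = (1/2)^(105/35) ≈ 0.1250.
C₀ = D/Vd = 400/100 ≈ 4.000 μg/mL.
Before the 4th dose, 3 doses have been given. Superposition: Cmin = C₀·(f + f² + … + f^3).
≈ 4.000 × (0.1250 + 0.0156 + 0.0020) ≈ 4.000 × 0.1426 ≈ 0.570 μg/mL.

0.6 μg/mL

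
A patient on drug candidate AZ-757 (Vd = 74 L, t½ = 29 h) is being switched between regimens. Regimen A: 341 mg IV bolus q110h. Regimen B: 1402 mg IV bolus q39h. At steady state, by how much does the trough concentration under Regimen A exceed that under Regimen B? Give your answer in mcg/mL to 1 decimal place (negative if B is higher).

-11.9 mcg/mL

Regimen A: f = (1/2)^(110/29) ≈ 0.0721; Cmin,ss = (341/74)·f/(1−f) ≈ 0.358 mcg/mL.
Regimen B: f = (1/2)^(39/29) ≈ 0.3937; Cmin,ss = (1402/74)·f/(1−f) ≈ 12.303 mcg/mL.
Difference ≈ 0.358 − 12.303 ≈ -11.945 mcg/mL.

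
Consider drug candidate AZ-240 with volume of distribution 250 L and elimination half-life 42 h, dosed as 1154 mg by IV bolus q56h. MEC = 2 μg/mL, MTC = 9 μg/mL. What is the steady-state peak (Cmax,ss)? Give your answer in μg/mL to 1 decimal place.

Over one 56-h interval, 56/42 ≈ 1.3333 half-lives elapse, leaving f ≈ 0.3969 of each dose.
At steady state, accumulation factor R = 1/(1 − e^(−kτ)) ≈ 1.6581.
Each bolus raises the concentration by D/Vd = 1154/250 ≈ 4.616 μg/mL.
Steady-state peak Cmax,ss = C₀·R ≈ 4.616 × 1.6581 ≈ 7.654 μg/mL.
Peak 7.7 μg/mL vs MTC 9 μg/mL: below toxic threshold.

7.7 μg/mL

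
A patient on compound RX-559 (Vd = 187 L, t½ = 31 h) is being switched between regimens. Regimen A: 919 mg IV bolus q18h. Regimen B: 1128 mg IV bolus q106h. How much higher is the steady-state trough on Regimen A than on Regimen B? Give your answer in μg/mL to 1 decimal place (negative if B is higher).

9.3 μg/mL

Regimen A: f = (1/2)^(18/31) ≈ 0.6687; Cmin,ss = (919/187)·f/(1−f) ≈ 9.919 μg/mL.
Regimen B: f = (1/2)^(106/31) ≈ 0.0935; Cmin,ss = (1128/187)·f/(1−f) ≈ 0.622 μg/mL.
Difference ≈ 9.919 − 0.622 ≈ 9.297 μg/mL.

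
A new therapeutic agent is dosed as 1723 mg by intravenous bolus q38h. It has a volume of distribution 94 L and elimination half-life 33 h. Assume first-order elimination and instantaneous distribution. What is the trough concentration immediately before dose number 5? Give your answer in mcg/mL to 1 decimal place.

14.4 mcg/mL

f = (1/2)^(τ/t½) = (1/2)^(38/33) ≈ 0.4502.
C₀ = D/Vd = 1723/94 ≈ 18.330 mcg/mL.
Before the 5th dose, 4 doses have been given. Superposition: Cmin = C₀·(f + f² + … + f^4).
≈ 18.330 × (0.4502 + 0.2027 + 0.0912 + 0.0411) ≈ 18.330 × 0.7852 ≈ 14.393 mcg/mL.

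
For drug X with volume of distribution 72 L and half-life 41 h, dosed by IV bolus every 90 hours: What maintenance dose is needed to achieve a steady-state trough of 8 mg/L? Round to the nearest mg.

τ/t½ = 90/41 ≈ 2.1951, so f = (1/2)^(90/41) ≈ 0.218375.
Cmin,ss = (D/Vd)·f/(1−f), so D = Cmin,ss·Vd·(1−f)/f.
D = 8 × 72 × (1−f)/f ≈ 8 × 72 × 3.57928 ≈ 2061.67 mg.

2062 mg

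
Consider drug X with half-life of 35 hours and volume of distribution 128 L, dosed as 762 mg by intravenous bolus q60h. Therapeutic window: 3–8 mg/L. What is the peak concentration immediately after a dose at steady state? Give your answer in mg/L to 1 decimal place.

8.6 mg/L

k = ln2/t½ = ln2/35 ≈ 0.019804 h⁻¹; fraction remaining f = e^(−kτ) = e^(−0.019804×60) ≈ 0.3048.
At steady state, accumulation factor R = 1/(1 − e^(−kτ)) ≈ 1.4384.
Single-dose peak C₀ = D/Vd = 762/128 ≈ 5.953 mg/L.
Steady-state peak Cmax,ss = C₀·R ≈ 5.953 × 1.4384 ≈ 8.563 mg/L.
Peak 8.6 mg/L vs MTC 8 mg/L: exceeds toxic threshold.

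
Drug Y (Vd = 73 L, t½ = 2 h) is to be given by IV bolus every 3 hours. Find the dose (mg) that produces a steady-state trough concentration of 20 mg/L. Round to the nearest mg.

τ/t½ = 3/2 ≈ 1.5, so f = (1/2)^(3/2) ≈ 0.353553.
Cmin,ss = (D/Vd)·f/(1−f), so D = Cmin,ss·Vd·(1−f)/f.
D = 20 × 73 × (1−f)/f ≈ 20 × 73 × 1.82843 ≈ 2669.51 mg.

2670 mg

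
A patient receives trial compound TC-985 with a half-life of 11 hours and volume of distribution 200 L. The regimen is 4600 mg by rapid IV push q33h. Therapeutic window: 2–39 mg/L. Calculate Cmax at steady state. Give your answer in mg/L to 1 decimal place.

The dosing interval is 3 half-lives, so f = 2^(−3) = 0.125.
Accumulation ratio R = 1/(1 − f) = 1/0.875 = 8/7.
Single-dose peak C₀ = D/Vd = 4600/200 = 23 mg/L.
Steady-state peak Cmax,ss = C₀·R = 23 × 8/7 ≈ 26.286 mg/L.
Peak 26.3 mg/L vs MTC 39 mg/L: below toxic threshold.

26.3 mg/L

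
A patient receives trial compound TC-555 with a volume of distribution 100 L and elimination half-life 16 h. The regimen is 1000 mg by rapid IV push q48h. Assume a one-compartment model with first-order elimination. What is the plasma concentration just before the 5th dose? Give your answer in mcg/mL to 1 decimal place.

1.4 mcg/mL

f = (1/2)^(τ/t½) = (1/2)^(48/16) ≈ 0.1250.
C₀ = D/Vd = 1000/100 ≈ 10.000 mcg/mL.
Before the 5th dose, 4 doses have been given. Superposition: Cmin = C₀·(f + f² + … + f^4).
≈ 10.000 × (0.1250 + 0.0156 + 0.0020 + 0.0002) ≈ 10.000 × 0.1428 ≈ 1.428 mcg/mL.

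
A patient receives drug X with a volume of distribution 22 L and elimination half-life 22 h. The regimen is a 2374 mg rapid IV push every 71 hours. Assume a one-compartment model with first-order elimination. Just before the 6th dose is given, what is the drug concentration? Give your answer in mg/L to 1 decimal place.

f = (1/2)^(τ/t½) = (1/2)^(71/22) ≈ 0.1068.
C₀ = D/Vd = 2374/22 ≈ 107.909 mg/L.
Before the 6th dose, 5 doses have been given. Superposition: Cmin = C₀·(f + f² + … + f^5).
≈ 107.909 × (0.1068 + 0.0114 + 0.0012 + 0.0001 + 0.0000) ≈ 107.909 × 0.1195 ≈ 12.895 mg/L.

12.9 mg/L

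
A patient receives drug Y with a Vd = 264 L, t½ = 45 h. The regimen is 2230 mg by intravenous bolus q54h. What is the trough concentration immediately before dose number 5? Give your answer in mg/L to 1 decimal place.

6.3 mg/L

f = (1/2)^(τ/t½) = (1/2)^(54/45) ≈ 0.4353.
C₀ = D/Vd = 2230/264 ≈ 8.447 mg/L.
Before the 5th dose, 4 doses have been given. Superposition: Cmin = C₀·(f + f² + … + f^4).
≈ 8.447 × (0.4353 + 0.1895 + 0.0825 + 0.0359) ≈ 8.447 × 0.7432 ≈ 6.278 mg/L.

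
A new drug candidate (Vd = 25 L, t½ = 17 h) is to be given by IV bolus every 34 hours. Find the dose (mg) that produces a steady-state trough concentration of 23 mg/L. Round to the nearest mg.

1725 mg

τ/t½ = 34/17 ≈ 2, so f = (1/2)^(34/17) ≈ 0.250000.
Cmin,ss = (D/Vd)·f/(1−f), so D = Cmin,ss·Vd·(1−f)/f.
D = 23 × 25 × (1−f)/f ≈ 23 × 25 × 3.00000 ≈ 1725.00 mg.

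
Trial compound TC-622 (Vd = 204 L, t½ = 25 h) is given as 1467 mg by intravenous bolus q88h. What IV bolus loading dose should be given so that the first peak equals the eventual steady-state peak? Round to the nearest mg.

1607 mg

f = (1/2)^(88/25) ≈ 0.087171; accumulation ratio R = 1/(1−f) ≈ 1.09550.
Loading dose to hit Cmax,ss on first dose: D_load = D_maint·R ≈ 1467 × 1.09550 ≈ 1607.10 mg.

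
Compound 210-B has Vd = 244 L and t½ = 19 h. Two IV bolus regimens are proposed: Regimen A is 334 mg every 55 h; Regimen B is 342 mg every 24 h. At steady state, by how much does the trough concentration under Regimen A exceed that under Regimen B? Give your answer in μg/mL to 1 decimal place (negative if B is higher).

Regimen A: f = (1/2)^(55/19) ≈ 0.1345; Cmin,ss = (334/244)·f/(1−f) ≈ 0.213 μg/mL.
Regimen B: f = (1/2)^(24/19) ≈ 0.4166; Cmin,ss = (342/244)·f/(1−f) ≈ 1.001 μg/mL.
Difference ≈ 0.213 − 1.001 ≈ -0.788 μg/mL.

-0.8 μg/mL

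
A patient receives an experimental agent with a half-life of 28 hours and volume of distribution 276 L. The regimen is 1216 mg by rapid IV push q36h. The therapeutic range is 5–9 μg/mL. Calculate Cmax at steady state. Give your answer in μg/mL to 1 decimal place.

k = ln2/t½ = ln2/28 ≈ 0.024755 h⁻¹; fraction remaining f = e^(−kτ) = e^(−0.024755×36) ≈ 0.4102.
Accumulation ratio R = 1/(1 − f) ≈ 1/0.5898 ≈ 1.6955.
Single-dose peak C₀ = D/Vd = 1216/276 ≈ 4.406 μg/mL.
Steady-state peak Cmax,ss = C₀·R ≈ 4.406 × 1.6955 ≈ 7.470 μg/mL.
Peak 7.5 μg/mL vs MTC 9 μg/mL: below toxic threshold.

7.5 μg/mL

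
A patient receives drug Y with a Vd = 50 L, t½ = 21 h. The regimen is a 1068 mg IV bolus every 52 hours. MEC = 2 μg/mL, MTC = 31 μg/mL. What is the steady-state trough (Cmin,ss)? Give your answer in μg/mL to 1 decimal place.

4.7 μg/mL

Over one 52-h interval, 52/21 ≈ 2.4762 half-lives elapse, leaving f ≈ 0.1797 of each dose.
Accumulation ratio R = 1/(1 − f) ≈ 1/0.8203 ≈ 1.2191.
Single-dose peak C₀ = D/Vd = 1068/50 ≈ 21.360 μg/mL.
Steady-state peak Cmax,ss = C₀·R ≈ 21.360 × 1.2191 ≈ 26.040 μg/mL.
One interval later, Cmin,ss = Cmax,ss·e^(−kτ) ≈ 26.040 × 0.1797 ≈ 4.679 μg/mL.
Trough 4.7 μg/mL vs MEC 2 μg/mL: adequate.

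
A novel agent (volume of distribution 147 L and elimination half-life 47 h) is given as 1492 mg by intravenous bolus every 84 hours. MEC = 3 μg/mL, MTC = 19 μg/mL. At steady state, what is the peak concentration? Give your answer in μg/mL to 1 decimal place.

14.3 μg/mL

k = ln2/t½ = ln2/47 ≈ 0.014748 h⁻¹; fraction remaining f = e^(−kτ) = e^(−0.014748×84) ≈ 0.2897.
Accumulation ratio R = 1/(1 − f) ≈ 1/0.7103 ≈ 1.4079.
Single-dose peak C₀ = D/Vd = 1492/147 ≈ 10.150 μg/mL.
Cmax,ss = C₀/(1 − f) ≈ 10.150/0.7103 ≈ 14.290 μg/mL.
Peak 14.3 μg/mL vs MTC 19 μg/mL: below toxic threshold.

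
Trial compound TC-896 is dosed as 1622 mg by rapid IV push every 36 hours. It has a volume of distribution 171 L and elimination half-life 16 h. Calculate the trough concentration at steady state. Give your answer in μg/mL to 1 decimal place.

2.5 μg/mL

τ/t½ = 36/16 ≈ 2.25, so fraction remaining f = (1/2)^(36/16) ≈ 0.2102.
Accumulation ratio R = 1/(1 − f) ≈ 1/0.7898 ≈ 1.2661.
Single-dose peak C₀ = D/Vd = 1622/171 ≈ 9.485 μg/mL.
Cmax,ss = C₀/(1 − f) ≈ 9.485/0.7898 ≈ 12.009 μg/mL.
Steady-state trough Cmin,ss = Cmax,ss·f ≈ 12.009 × 0.2102 ≈ 2.524 μg/mL.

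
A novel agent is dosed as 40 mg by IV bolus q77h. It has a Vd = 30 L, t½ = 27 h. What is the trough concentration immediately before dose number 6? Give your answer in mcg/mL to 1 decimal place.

0.2 mcg/mL

f = (1/2)^(τ/t½) = (1/2)^(77/27) ≈ 0.1385.
C₀ = D/Vd = 40/30 ≈ 1.333 mcg/mL.
Before the 6th dose, 5 doses have been given. Superposition: Cmin = C₀·(f + f² + … + f^5).
≈ 1.333 × (0.1385 + 0.0192 + 0.0027 + 0.0004 + 0.0001) ≈ 1.333 × 0.1609 ≈ 0.214 mcg/mL.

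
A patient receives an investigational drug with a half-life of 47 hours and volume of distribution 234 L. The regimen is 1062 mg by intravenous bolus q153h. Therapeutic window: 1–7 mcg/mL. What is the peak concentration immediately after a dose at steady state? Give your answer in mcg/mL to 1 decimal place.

5.1 mcg/mL

τ/t½ = 153/47 ≈ 3.2553, so fraction remaining f = (1/2)^(153/47) ≈ 0.1047.
Accumulation ratio R = 1/(1 − f) ≈ 1/0.8953 ≈ 1.1169.
Each bolus raises the concentration by D/Vd = 1062/234 ≈ 4.538 mcg/mL.
Steady-state peak Cmax,ss = C₀·R ≈ 4.538 × 1.1169 ≈ 5.068 mcg/mL.
Peak 5.1 mcg/mL vs MTC 7 mcg/mL: below toxic threshold.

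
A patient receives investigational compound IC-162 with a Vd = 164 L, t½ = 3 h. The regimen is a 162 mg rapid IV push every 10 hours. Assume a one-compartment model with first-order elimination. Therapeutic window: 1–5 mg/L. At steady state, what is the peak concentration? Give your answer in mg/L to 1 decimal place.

k = ln2/t½ = ln2/3 ≈ 0.231049 h⁻¹; fraction remaining f = e^(−kτ) = e^(−0.231049×10) ≈ 0.0992.
At steady state, accumulation factor R = 1/(1 − e^(−kτ)) ≈ 1.1101.
Each bolus raises the concentration by D/Vd = 162/164 ≈ 0.988 mg/L.
Cmax,ss = C₀/(1 − f) ≈ 0.988/0.9008 ≈ 1.097 mg/L.
Peak 1.1 mg/L vs MTC 5 mg/L: below toxic threshold.

1.1 mg/L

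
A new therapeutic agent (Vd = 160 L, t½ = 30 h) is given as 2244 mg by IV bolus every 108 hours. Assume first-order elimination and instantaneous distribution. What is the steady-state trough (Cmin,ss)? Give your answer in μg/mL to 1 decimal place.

τ/t½ = 108/30 ≈ 3.6, so fraction remaining f = (1/2)^(108/30) ≈ 0.0825.
Accumulation ratio R = 1/(1 − f) ≈ 1/0.9175 ≈ 1.0899.
Single-dose peak C₀ = D/Vd = 2244/160 ≈ 14.025 μg/mL.
Steady-state peak Cmax,ss = C₀·R ≈ 14.025 × 1.0899 ≈ 15.286 μg/mL.
Steady-state trough Cmin,ss = Cmax,ss·f ≈ 15.286 × 0.0825 ≈ 1.261 μg/mL.

1.3 μg/mL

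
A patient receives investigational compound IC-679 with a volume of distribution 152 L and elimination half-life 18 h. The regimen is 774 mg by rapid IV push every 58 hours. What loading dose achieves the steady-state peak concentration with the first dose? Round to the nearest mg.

f = (1/2)^(58/18) ≈ 0.107155; accumulation ratio R = 1/(1−f) ≈ 1.12002.
Loading dose to hit Cmax,ss on first dose: D_load = D_maint·R ≈ 774 × 1.12002 ≈ 866.90 mg.

867 mg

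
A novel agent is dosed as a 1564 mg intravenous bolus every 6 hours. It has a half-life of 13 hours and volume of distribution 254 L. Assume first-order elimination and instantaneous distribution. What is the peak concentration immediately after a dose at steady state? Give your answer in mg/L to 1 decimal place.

k = ln2/t½ = ln2/13 ≈ 0.053319 h⁻¹; fraction remaining f = e^(−kτ) = e^(−0.053319×6) ≈ 0.7262.
Accumulation ratio R = 1/(1 − f) ≈ 1/0.2738 ≈ 3.6523.
Each bolus raises the concentration by D/Vd = 1564/254 ≈ 6.157 mg/L.
Steady-state peak Cmax,ss = C₀·R ≈ 6.157 × 3.6523 ≈ 22.487 mg/L.

22.5 mg/L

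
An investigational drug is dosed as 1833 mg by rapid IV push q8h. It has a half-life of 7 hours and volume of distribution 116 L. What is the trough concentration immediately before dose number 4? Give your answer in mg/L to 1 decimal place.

f = (1/2)^(τ/t½) = (1/2)^(8/7) ≈ 0.4529.
C₀ = D/Vd = 1833/116 ≈ 15.802 mg/L.
Before the 4th dose, 3 doses have been given. Superposition: Cmin = C₀·(f + f² + … + f^3).
≈ 15.802 × (0.4529 + 0.2051 + 0.0929) ≈ 15.802 × 0.7509 ≈ 11.866 mg/L.

11.9 mg/L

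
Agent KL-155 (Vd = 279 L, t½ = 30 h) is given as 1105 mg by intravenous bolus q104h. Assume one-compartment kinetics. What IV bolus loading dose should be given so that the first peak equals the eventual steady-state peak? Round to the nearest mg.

1215 mg

f = (1/2)^(104/30) ≈ 0.090454; accumulation ratio R = 1/(1−f) ≈ 1.09945.
Loading dose to hit Cmax,ss on first dose: D_load = D_maint·R ≈ 1105 × 1.09945 ≈ 1214.89 mg.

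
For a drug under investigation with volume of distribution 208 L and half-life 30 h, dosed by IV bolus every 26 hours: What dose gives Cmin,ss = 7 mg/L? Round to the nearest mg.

τ/t½ = 26/30 ≈ 0.86667, so f = (1/2)^(26/30) ≈ 0.548412.
Cmin,ss = (D/Vd)·f/(1−f), so D = Cmin,ss·Vd·(1−f)/f.
D = 7 × 208 × (1−f)/f ≈ 7 × 208 × 0.82345 ≈ 1198.94 mg.

1199 mg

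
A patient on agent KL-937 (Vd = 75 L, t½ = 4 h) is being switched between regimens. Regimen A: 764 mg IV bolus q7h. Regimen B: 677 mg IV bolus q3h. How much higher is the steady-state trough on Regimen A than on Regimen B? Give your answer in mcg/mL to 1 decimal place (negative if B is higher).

-8.9 mcg/mL

Regimen A: f = (1/2)^(7/4) ≈ 0.2973; Cmin,ss = (764/75)·f/(1−f) ≈ 4.310 mcg/mL.
Regimen B: f = (1/2)^(3/4) ≈ 0.5946; Cmin,ss = (677/75)·f/(1−f) ≈ 13.239 mcg/mL.
Difference ≈ 4.310 − 13.239 ≈ -8.929 mcg/mL.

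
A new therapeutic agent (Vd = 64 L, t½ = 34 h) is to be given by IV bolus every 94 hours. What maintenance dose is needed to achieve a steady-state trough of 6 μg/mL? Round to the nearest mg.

2226 mg

τ/t½ = 94/34 ≈ 2.7647, so f = (1/2)^(94/34) ≈ 0.147143.
Cmin,ss = (D/Vd)·f/(1−f), so D = Cmin,ss·Vd·(1−f)/f.
D = 6 × 64 × (1−f)/f ≈ 6 × 64 × 5.79611 ≈ 2225.71 mg.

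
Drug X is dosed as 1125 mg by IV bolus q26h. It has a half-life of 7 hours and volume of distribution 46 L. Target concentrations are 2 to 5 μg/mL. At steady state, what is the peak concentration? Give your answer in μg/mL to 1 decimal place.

k = ln2/t½ = ln2/7 ≈ 0.099021 h⁻¹; fraction remaining f = e^(−kτ) = e^(−0.099021×26) ≈ 0.0762.
At steady state, accumulation factor R = 1/(1 − e^(−kτ)) ≈ 1.0825.
Single-dose peak C₀ = D/Vd = 1125/46 ≈ 24.457 μg/mL.
Steady-state peak Cmax,ss = C₀·R ≈ 24.457 × 1.0825 ≈ 26.475 μg/mL.
Peak 26.5 μg/mL vs MTC 5 μg/mL: exceeds toxic threshold.

26.5 μg/mL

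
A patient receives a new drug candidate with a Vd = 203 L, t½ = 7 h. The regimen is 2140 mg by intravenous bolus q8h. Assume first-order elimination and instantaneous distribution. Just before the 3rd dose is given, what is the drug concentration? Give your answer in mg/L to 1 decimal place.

f = (1/2)^(τ/t½) = (1/2)^(8/7) ≈ 0.4529.
C₀ = D/Vd = 2140/203 ≈ 10.542 mg/L.
Before the 3rd dose, 2 doses have been given. Superposition: Cmin = C₀·(f + f²).
≈ 10.542 × (0.4529 + 0.2051) ≈ 10.542 × 0.6580 ≈ 6.937 mg/L.

6.9 mg/L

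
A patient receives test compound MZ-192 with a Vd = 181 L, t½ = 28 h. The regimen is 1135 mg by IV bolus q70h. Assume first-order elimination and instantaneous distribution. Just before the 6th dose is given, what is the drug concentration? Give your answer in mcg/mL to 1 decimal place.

1.3 mcg/mL

f = (1/2)^(τ/t½) = (1/2)^(70/28) ≈ 0.1768.
C₀ = D/Vd = 1135/181 ≈ 6.271 mcg/mL.
Before the 6th dose, 5 doses have been given. Superposition: Cmin = C₀·(f + f² + … + f^5).
≈ 6.271 × (0.1768 + 0.0313 + 0.0055 + 0.0010 + 0.0002) ≈ 6.271 × 0.2148 ≈ 1.347 mcg/mL.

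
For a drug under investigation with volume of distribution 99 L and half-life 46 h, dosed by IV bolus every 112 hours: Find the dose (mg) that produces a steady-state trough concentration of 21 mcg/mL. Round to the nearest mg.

9162 mg

τ/t½ = 112/46 ≈ 2.4348, so f = (1/2)^(112/46) ≈ 0.184951.
Cmin,ss = (D/Vd)·f/(1−f), so D = Cmin,ss·Vd·(1−f)/f.
D = 21 × 99 × (1−f)/f ≈ 21 × 99 × 4.40684 ≈ 9161.82 mg.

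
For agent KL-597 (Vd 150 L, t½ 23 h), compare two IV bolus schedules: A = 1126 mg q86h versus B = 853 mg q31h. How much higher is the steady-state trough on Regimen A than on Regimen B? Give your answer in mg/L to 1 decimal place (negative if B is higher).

Regimen A: f = (1/2)^(86/23) ≈ 0.0749; Cmin,ss = (1126/150)·f/(1−f) ≈ 0.608 mg/L.
Regimen B: f = (1/2)^(31/23) ≈ 0.3929; Cmin,ss = (853/150)·f/(1−f) ≈ 3.680 mg/L.
Difference ≈ 0.608 − 3.680 ≈ -3.072 mg/L.

-3.1 mg/L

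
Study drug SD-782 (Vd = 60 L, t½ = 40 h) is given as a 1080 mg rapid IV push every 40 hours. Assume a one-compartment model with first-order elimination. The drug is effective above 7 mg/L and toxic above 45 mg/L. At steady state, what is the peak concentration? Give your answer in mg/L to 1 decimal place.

τ = 40 h = 1 half-life, so f = (1/2)^1 = 0.5.
At steady state, R = 1/(1 − 0.5) = 2/1.
Single-dose peak C₀ = D/Vd = 1080/60 = 18 mg/L.
Steady-state peak Cmax,ss = C₀·R = 18 × 2/1 ≈ 36.000 mg/L.
Peak 36.0 mg/L vs MTC 45 mg/L: below toxic threshold.

36.0 mg/L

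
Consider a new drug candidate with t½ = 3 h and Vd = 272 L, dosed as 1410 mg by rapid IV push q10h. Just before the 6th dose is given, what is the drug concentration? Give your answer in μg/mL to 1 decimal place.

f = (1/2)^(τ/t½) = (1/2)^(10/3) ≈ 0.0992.
C₀ = D/Vd = 1410/272 ≈ 5.184 μg/mL.
Before the 6th dose, 5 doses have been given. Superposition: Cmin = C₀·(f + f² + … + f^5).
≈ 5.184 × (0.0992 + 0.0098 + 0.0010 + 0.0001 + 0.0000) ≈ 5.184 × 0.1101 ≈ 0.571 μg/mL.

0.6 μg/mL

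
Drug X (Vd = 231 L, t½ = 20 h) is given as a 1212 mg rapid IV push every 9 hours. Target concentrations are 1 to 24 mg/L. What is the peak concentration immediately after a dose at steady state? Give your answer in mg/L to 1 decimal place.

19.6 mg/L

Over one 9-h interval, 9/20 ≈ 0.45 half-lives elapse, leaving f ≈ 0.7320 of each dose.
At steady state, accumulation factor R = 1/(1 − e^(−kτ)) ≈ 3.7313.
Single-dose peak C₀ = D/Vd = 1212/231 ≈ 5.247 mg/L.
Cmax,ss = C₀/(1 − f) ≈ 5.247/0.2680 ≈ 19.578 mg/L.
Peak 19.6 mg/L vs MTC 24 mg/L: below toxic threshold.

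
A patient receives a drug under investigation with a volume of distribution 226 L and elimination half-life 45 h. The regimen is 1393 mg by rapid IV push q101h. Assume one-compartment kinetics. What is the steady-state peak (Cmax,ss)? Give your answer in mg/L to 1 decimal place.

τ/t½ = 101/45 ≈ 2.2444, so fraction remaining f = (1/2)^(101/45) ≈ 0.2110.
At steady state, accumulation factor R = 1/(1 − e^(−kτ)) ≈ 1.2674.
Each bolus raises the concentration by D/Vd = 1393/226 ≈ 6.164 mg/L.
Cmax,ss = C₀/(1 − f) ≈ 6.164/0.7890 ≈ 7.812 mg/L.

7.8 mg/L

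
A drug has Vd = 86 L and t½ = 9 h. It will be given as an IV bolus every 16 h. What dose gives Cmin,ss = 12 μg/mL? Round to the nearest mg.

2507 mg

τ/t½ = 16/9 ≈ 1.7778, so f = (1/2)^(16/9) ≈ 0.291632.
Cmin,ss = (D/Vd)·f/(1−f), so D = Cmin,ss·Vd·(1−f)/f.
D = 12 × 86 × (1−f)/f ≈ 12 × 86 × 2.42898 ≈ 2506.71 mg.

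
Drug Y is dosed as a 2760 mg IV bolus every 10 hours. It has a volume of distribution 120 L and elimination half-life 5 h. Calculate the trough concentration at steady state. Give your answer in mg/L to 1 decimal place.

7.7 mg/L

The dosing interval is 2 half-lives, so f = 2^(−2) = 0.25.
Accumulation ratio R = 1/(1 − f) = 1/0.75 = 4/3.
Single-dose peak C₀ = D/Vd = 2760/120 = 23 mg/L.
Steady-state peak Cmax,ss = C₀·R = 23 × 4/3 ≈ 30.667 mg/L.
Steady-state trough Cmin,ss = Cmax,ss·f ≈ 30.667 × 0.25 ≈ 7.667 mg/L.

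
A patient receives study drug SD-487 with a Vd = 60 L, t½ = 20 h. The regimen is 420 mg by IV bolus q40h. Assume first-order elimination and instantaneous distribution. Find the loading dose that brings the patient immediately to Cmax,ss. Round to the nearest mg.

f = (1/2)^(40/20) ≈ 0.250000; accumulation ratio R = 1/(1−f) ≈ 1.33333.
Loading dose to hit Cmax,ss on first dose: D_load = D_maint·R ≈ 420 × 1.33333 ≈ 560.00 mg.

560 mg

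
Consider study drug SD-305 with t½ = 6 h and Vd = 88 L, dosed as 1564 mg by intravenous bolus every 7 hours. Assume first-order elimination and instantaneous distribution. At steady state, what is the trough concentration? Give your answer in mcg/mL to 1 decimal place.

14.3 mcg/mL

k = ln2/t½ = ln2/6 ≈ 0.115525 h⁻¹; fraction remaining f = e^(−kτ) = e^(−0.115525×7) ≈ 0.4454.
At steady state, accumulation factor R = 1/(1 − e^(−kτ)) ≈ 1.8031.
Each bolus raises the concentration by D/Vd = 1564/88 ≈ 17.773 mcg/mL.
Cmax,ss = C₀/(1 − f) ≈ 17.773/0.5546 ≈ 32.047 mcg/mL.
Steady-state trough Cmin,ss = Cmax,ss·f ≈ 32.047 × 0.4454 ≈ 14.274 mcg/mL.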